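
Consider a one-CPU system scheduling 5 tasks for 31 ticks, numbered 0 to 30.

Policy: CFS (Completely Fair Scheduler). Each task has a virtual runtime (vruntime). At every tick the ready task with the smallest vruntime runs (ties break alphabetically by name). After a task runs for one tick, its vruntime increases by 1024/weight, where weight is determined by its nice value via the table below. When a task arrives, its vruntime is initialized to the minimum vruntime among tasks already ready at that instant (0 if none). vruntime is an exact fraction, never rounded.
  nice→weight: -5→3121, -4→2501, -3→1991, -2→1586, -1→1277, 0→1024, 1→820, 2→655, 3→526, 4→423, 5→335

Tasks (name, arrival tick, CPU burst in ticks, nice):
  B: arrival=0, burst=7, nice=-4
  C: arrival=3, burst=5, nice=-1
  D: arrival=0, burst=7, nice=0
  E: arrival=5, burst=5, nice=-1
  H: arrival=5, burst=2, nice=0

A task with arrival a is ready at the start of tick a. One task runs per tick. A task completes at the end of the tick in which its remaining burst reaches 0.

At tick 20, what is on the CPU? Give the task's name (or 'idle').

t=0: vr[B=0 D=0] → run B
t=1: vr[B=1024/2501 D=0] → run D
t=2: vr[B=1024/2501 D=1] → run B
t=3: vr[B=2048/2501 C=2048/2501 D=1] → run B
t=4: vr[B=3072/2501 C=2048/2501 D=1] → run C
t=5: vr[B=3072/2501 C=5176320/3193777 D=1 E=1 H=1] → run D
t=6: vr[B=3072/2501 C=5176320/3193777 D=2 E=1 H=1] → run E
t=7: vr[B=3072/2501 C=5176320/3193777 D=2 E=2301/1277 H=1] → run H
t=8: vr[B=3072/2501 C=5176320/3193777 D=2 E=2301/1277 H=2] → run B
t=9: vr[B=4096/2501 C=5176320/3193777 D=2 E=2301/1277 H=2] → run C
t=10: vr[B=4096/2501 C=7737344/3193777 D=2 E=2301/1277 H=2] → run B
t=11: vr[B=5120/2501 C=7737344/3193777 D=2 E=2301/1277 H=2] → run E
t=12: vr[B=5120/2501 C=7737344/3193777 D=2 E=3325/1277 H=2] → run D
t=13: vr[B=5120/2501 C=7737344/3193777 D=3 E=3325/1277 H=2] → run H
t=14: vr[B=5120/2501 C=7737344/3193777 D=3 E=3325/1277] → run B
t=15: vr[B=6144/2501 C=7737344/3193777 D=3 E=3325/1277] → run C
t=16: vr[B=6144/2501 C=10298368/3193777 D=3 E=3325/1277] → run B
t=17: vr[C=10298368/3193777 D=3 E=3325/1277] → run E
t=18: vr[C=10298368/3193777 D=3 E=4349/1277] → run D
t=19: vr[C=10298368/3193777 D=4 E=4349/1277] → run C
t=20: vr[C=12859392/3193777 D=4 E=4349/1277] → run E
t=21: vr[C=12859392/3193777 D=4 E=5373/1277] → run D
t=22: vr[C=12859392/3193777 D=5 E=5373/1277] → run C
t=23: vr[D=5 E=5373/1277] → run E
t=24: vr[D=5] → run D
t=25: vr[D=6] → run D
t=26: (idle)
t=27: (idle)
t=28: (idle)
t=29: (idle)
t=30: (idle)

running at tick 20 = E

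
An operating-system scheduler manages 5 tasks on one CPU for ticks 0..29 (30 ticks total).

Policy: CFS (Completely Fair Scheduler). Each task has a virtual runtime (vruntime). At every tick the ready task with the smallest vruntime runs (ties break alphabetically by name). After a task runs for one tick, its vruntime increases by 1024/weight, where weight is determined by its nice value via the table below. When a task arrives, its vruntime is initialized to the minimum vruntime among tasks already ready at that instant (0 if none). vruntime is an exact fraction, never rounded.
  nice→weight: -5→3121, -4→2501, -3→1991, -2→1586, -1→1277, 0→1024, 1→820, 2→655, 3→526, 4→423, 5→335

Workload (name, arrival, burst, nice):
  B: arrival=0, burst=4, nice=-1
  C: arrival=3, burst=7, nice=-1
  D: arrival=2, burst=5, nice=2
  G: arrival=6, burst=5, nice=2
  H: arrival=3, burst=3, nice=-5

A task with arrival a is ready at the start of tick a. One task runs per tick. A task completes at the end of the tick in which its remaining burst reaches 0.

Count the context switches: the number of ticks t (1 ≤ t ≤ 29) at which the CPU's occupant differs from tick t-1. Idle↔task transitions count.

context switches = 21

t=0: vr[B=0] → run B
t=1: vr[B=1024/1277] → run B
t=2: vr[B=2048/1277 D=2048/1277] → run B
t=3: vr[B=3072/1277 C=2048/1277 D=2048/1277 H=2048/1277] → run C
t=4: vr[B=3072/1277 C=3072/1277 D=2048/1277 H=2048/1277] → run D
t=5: vr[B=3072/1277 C=3072/1277 D=2649088/836435 H=2048/1277] → run H
t=6: vr[B=3072/1277 C=3072/1277 D=2649088/836435 G=7699456/3985517 H=7699456/3985517] → run G
t=7: vr[B=3072/1277 C=3072/1277 D=2649088/836435 G=9124313088/2610513635 H=7699456/3985517] → run H
t=8: vr[B=3072/1277 C=3072/1277 D=2649088/836435 G=9124313088/2610513635 H=9007104/3985517] → run H
t=9: vr[B=3072/1277 C=3072/1277 D=2649088/836435 G=9124313088/2610513635] → run B
t=10: vr[C=3072/1277 D=2649088/836435 G=9124313088/2610513635] → run C
t=11: vr[C=4096/1277 D=2649088/836435 G=9124313088/2610513635] → run D
t=12: vr[C=4096/1277 D=3956736/836435 G=9124313088/2610513635] → run C
t=13: vr[C=5120/1277 D=3956736/836435 G=9124313088/2610513635] → run G
t=14: vr[C=5120/1277 D=3956736/836435 G=13205482496/2610513635] → run C
t=15: vr[C=6144/1277 D=3956736/836435 G=13205482496/2610513635] → run D
t=16: vr[C=6144/1277 D=5264384/836435 G=13205482496/2610513635] → run C
t=17: vr[C=7168/1277 D=5264384/836435 G=13205482496/2610513635] → run G
t=18: vr[C=7168/1277 D=5264384/836435 G=17286651904/2610513635] → run C
t=19: vr[C=8192/1277 D=5264384/836435 G=17286651904/2610513635] → run D
t=20: vr[C=8192/1277 D=6572032/836435 G=17286651904/2610513635] → run C
t=21: vr[D=6572032/836435 G=17286651904/2610513635] → run G
t=22: vr[D=6572032/836435 G=21367821312/2610513635] → run D
t=23: vr[G=21367821312/2610513635] → run G
t=24: (idle)
t=25: (idle)
t=26: (idle)
t=27: (idle)
t=28: (idle)
t=29: (idle)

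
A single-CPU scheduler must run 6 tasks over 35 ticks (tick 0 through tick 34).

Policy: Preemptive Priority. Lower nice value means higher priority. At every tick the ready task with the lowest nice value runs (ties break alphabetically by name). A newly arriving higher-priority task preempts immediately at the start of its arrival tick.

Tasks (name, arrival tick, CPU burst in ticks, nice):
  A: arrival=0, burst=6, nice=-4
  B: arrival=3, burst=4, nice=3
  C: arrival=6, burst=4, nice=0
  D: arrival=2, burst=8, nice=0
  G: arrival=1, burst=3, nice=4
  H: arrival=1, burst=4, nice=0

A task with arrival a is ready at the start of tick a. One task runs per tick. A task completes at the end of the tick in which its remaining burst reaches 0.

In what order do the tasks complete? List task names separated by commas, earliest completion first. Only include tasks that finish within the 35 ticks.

completion order = A, C, D, H, B, G

t=0: ready={A} → run A
t=1: ready={A,G,H} → run A
t=2: ready={A,D,G,H} → run A
t=3: ready={A,B,D,G,H} → run A
t=4: ready={A,B,D,G,H} → run A
t=5: ready={A,B,D,G,H} → run A
t=6: ready={B,C,D,G,H} → run C
t=7: ready={B,C,D,G,H} → run C
t=8: ready={B,C,D,G,H} → run C
t=9: ready={B,C,D,G,H} → run C
t=10: ready={B,D,G,H} → run D
t=11: ready={B,D,G,H} → run D
t=12: ready={B,D,G,H} → run D
t=13: ready={B,D,G,H} → run D
t=14: ready={B,D,G,H} → run D
t=15: ready={B,D,G,H} → run D
t=16: ready={B,D,G,H} → run D
t=17: ready={B,D,G,H} → run D
t=18: ready={B,G,H} → run H
t=19: ready={B,G,H} → run H
t=20: ready={B,G,H} → run H
t=21: ready={B,G,H} → run H
t=22: ready={B,G} → run B
t=23: ready={B,G} → run B
t=24: ready={B,G} → run B
t=25: ready={B,G} → run B
t=26: ready={G} → run G
t=27: ready={G} → run G
t=28: ready={G} → run G
t=29: (idle)
t=30: (idle)
t=31: (idle)
t=32: (idle)
t=33: (idle)
t=34: (idle)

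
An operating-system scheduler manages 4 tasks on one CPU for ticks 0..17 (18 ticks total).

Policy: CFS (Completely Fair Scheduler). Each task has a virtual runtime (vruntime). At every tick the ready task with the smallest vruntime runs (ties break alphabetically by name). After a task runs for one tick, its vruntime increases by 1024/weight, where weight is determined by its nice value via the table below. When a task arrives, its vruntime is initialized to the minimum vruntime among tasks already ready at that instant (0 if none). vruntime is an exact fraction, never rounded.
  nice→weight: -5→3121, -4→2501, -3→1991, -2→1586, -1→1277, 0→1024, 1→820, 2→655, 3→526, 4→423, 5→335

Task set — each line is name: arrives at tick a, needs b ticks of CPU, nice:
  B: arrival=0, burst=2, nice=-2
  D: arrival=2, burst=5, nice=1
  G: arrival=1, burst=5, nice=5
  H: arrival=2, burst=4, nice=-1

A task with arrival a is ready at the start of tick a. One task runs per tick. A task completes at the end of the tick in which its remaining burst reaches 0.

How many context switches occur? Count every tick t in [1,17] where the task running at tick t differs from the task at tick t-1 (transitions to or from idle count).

t=0: vr[B=0] → run B
t=1: vr[B=512/793 G=512/793] → run B
t=2: vr[D=512/793 G=512/793 H=512/793] → run D
t=3: vr[D=307968/162565 G=512/793 H=512/793] → run G
t=4: vr[D=307968/162565 G=983552/265655 H=512/793] → run H
t=5: vr[D=307968/162565 G=983552/265655 H=1465856/1012661] → run H
t=6: vr[D=307968/162565 G=983552/265655 H=2277888/1012661] → run D
t=7: vr[D=510976/162565 G=983552/265655 H=2277888/1012661] → run H
t=8: vr[D=510976/162565 G=983552/265655 H=3089920/1012661] → run H
t=9: vr[D=510976/162565 G=983552/265655] → run D
t=10: vr[D=713984/162565 G=983552/265655] → run G
t=11: vr[D=713984/162565 G=1795584/265655] → run D
t=12: vr[D=916992/162565 G=1795584/265655] → run D
t=13: vr[G=1795584/265655] → run G
t=14: vr[G=2607616/265655] → run G
t=15: vr[G=3419648/265655] → run G
t=16: (idle)
t=17: (idle)

context switches = 10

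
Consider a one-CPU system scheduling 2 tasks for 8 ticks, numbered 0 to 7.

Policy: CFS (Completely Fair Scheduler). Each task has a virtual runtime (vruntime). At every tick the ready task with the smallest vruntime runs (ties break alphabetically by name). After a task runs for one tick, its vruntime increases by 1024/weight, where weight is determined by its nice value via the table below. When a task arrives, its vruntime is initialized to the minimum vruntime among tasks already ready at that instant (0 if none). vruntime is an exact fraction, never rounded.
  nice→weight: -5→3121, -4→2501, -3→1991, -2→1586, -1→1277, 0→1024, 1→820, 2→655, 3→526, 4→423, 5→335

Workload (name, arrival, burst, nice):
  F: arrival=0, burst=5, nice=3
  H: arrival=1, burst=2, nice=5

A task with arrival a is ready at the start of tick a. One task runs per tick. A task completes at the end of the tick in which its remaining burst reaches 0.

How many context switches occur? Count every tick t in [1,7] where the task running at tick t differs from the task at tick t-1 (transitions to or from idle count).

context switches = 5

t=0: vr[F=0] → run F
t=1: vr[F=512/263 H=512/263] → run F
t=2: vr[F=1024/263 H=512/263] → run H
t=3: vr[F=1024/263 H=440832/88105] → run F
t=4: vr[F=1536/263 H=440832/88105] → run H
t=5: vr[F=1536/263] → run F
t=6: vr[F=2048/263] → run F
t=7: (idle)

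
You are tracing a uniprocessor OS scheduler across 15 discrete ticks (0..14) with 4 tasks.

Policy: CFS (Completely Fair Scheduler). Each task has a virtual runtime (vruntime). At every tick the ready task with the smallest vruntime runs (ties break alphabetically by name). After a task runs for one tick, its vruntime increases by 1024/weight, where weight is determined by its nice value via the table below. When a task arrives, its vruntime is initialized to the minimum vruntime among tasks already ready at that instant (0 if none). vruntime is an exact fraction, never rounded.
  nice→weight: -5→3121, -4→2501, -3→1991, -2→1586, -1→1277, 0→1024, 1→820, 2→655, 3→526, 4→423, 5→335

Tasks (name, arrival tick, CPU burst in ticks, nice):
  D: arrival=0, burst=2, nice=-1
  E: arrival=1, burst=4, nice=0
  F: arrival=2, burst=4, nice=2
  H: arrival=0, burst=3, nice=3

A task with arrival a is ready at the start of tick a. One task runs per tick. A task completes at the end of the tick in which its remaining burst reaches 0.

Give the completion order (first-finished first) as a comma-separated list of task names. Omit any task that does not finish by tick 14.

completion order = D, E, H, F

t=0: vr[D=0 H=0] → run D
t=1: vr[D=1024/1277 E=0 H=0] → run E
t=2: vr[D=1024/1277 E=1 F=0 H=0] → run F
t=3: vr[D=1024/1277 E=1 F=1024/655 H=0] → run H
t=4: vr[D=1024/1277 E=1 F=1024/655 H=512/263] → run D
t=5: vr[E=1 F=1024/655 H=512/263] → run E
t=6: vr[E=2 F=1024/655 H=512/263] → run F
t=7: vr[E=2 F=2048/655 H=512/263] → run H
t=8: vr[E=2 F=2048/655 H=1024/263] → run E
t=9: vr[E=3 F=2048/655 H=1024/263] → run E
t=10: vr[F=2048/655 H=1024/263] → run F
t=11: vr[F=3072/655 H=1024/263] → run H
t=12: vr[F=3072/655] → run F
t=13: (idle)
t=14: (idle)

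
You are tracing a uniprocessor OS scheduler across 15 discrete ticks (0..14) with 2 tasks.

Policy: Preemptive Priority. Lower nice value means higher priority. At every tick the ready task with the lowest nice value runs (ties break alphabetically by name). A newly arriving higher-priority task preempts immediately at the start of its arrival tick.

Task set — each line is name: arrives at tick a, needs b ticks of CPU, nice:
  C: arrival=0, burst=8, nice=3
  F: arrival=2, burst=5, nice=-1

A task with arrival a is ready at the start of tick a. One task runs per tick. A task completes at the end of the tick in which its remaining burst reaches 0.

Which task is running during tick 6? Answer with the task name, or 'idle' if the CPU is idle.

running at tick 6 = F

t=0: ready={C} → run C
t=1: ready={C} → run C
t=2: ready={C,F} → run F
t=3: ready={C,F} → run F
t=4: ready={C,F} → run F
t=5: ready={C,F} → run F
t=6: ready={C,F} → run F
t=7: ready={C} → run C
t=8: ready={C} → run C
t=9: ready={C} → run C
t=10: ready={C} → run C
t=11: ready={C} → run C
t=12: ready={C} → run C
t=13: (idle)
t=14: (idle)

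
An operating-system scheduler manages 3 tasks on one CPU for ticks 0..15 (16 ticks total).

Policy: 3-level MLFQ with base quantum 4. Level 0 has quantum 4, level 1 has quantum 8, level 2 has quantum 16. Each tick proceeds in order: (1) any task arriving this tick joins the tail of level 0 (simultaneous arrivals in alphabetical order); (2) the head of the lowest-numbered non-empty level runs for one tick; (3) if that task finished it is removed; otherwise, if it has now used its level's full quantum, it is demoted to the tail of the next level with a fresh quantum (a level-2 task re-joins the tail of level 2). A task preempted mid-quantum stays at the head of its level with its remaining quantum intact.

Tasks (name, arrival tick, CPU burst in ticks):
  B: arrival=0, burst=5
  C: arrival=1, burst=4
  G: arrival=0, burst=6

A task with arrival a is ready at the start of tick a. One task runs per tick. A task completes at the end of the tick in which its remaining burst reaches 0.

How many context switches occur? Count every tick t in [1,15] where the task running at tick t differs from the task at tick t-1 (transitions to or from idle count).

context switches = 5

t=0: L0/L1/L2 = BG/-/- → run B
t=1: L0/L1/L2 = BGC/-/- → run B
t=2: L0/L1/L2 = BGC/-/- → run B
t=3: L0/L1/L2 = BGC/-/- → run B
t=4: L0/L1/L2 = GC/B/- → run G
t=5: L0/L1/L2 = GC/B/- → run G
t=6: L0/L1/L2 = GC/B/- → run G
t=7: L0/L1/L2 = GC/B/- → run G
t=8: L0/L1/L2 = C/BG/- → run C
t=9: L0/L1/L2 = C/BG/- → run C
t=10: L0/L1/L2 = C/BG/- → run C
t=11: L0/L1/L2 = C/BG/- → run C
t=12: L0/L1/L2 = -/BG/- → run B
t=13: L0/L1/L2 = -/G/- → run G
t=14: L0/L1/L2 = -/G/- → run G
t=15: (idle)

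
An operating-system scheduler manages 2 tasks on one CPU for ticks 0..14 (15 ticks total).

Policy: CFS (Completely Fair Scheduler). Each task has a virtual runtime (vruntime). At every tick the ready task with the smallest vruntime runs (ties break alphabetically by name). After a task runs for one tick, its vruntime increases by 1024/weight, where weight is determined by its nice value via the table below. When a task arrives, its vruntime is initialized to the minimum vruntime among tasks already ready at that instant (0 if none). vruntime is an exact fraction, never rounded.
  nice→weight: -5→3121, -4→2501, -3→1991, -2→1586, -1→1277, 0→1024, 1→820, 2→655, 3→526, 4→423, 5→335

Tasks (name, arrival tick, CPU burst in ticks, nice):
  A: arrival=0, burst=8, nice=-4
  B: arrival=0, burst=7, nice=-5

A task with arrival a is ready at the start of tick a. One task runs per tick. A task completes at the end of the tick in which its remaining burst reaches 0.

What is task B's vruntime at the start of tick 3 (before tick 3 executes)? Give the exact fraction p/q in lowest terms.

vruntime(B, start of tick 3) = 2048/3121

t=0: vr[A=0 B=0] → run A
t=1: vr[A=1024/2501 B=0] → run B
t=2: vr[A=1024/2501 B=1024/3121] → run B
t=3: vr[A=1024/2501 B=2048/3121] → run A
t=4: vr[A=2048/2501 B=2048/3121] → run B
t=5: vr[A=2048/2501 B=3072/3121] → run A
t=6: vr[A=3072/2501 B=3072/3121] → run B
t=7: vr[A=3072/2501 B=4096/3121] → run A
t=8: vr[A=4096/2501 B=4096/3121] → run B
t=9: vr[A=4096/2501 B=5120/3121] → run A
t=10: vr[A=5120/2501 B=5120/3121] → run B
t=11: vr[A=5120/2501 B=6144/3121] → run B
t=12: vr[A=5120/2501] → run A
t=13: vr[A=6144/2501] → run A
t=14: vr[A=7168/2501] → run A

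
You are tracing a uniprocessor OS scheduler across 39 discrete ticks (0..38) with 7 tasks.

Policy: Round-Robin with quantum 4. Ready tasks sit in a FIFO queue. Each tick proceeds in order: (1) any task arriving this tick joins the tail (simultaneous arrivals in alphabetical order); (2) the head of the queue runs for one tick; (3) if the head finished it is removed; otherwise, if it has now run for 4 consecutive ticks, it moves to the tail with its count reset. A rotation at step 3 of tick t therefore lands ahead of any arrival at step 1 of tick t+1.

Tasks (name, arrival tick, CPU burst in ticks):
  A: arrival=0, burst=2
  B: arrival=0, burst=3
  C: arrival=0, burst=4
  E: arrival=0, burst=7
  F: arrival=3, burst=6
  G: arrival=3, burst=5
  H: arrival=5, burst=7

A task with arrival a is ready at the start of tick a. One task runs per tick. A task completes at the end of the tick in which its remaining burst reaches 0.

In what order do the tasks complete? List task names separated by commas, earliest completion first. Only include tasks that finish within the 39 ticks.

t=0: queue=[A,B,C,E] q_used=0 → run A
t=1: queue=[A,B,C,E] q_used=1 → run A
t=2: queue=[B,C,E] q_used=0 → run B
t=3: queue=[B,C,E,F,G] q_used=1 → run B
t=4: queue=[B,C,E,F,G] q_used=2 → run B
t=5: queue=[C,E,F,G,H] q_used=0 → run C
t=6: queue=[C,E,F,G,H] q_used=1 → run C
t=7: queue=[C,E,F,G,H] q_used=2 → run C
t=8: queue=[C,E,F,G,H] q_used=3 → run C
t=9: queue=[E,F,G,H] q_used=0 → run E
t=10: queue=[E,F,G,H] q_used=1 → run E
t=11: queue=[E,F,G,H] q_used=2 → run E
t=12: queue=[E,F,G,H] q_used=3 → run E
t=13: queue=[F,G,H,E] q_used=0 → run F
t=14: queue=[F,G,H,E] q_used=1 → run F
t=15: queue=[F,G,H,E] q_used=2 → run F
t=16: queue=[F,G,H,E] q_used=3 → run F
t=17: queue=[G,H,E,F] q_used=0 → run G
t=18: queue=[G,H,E,F] q_used=1 → run G
t=19: queue=[G,H,E,F] q_used=2 → run G
t=20: queue=[G,H,E,F] q_used=3 → run G
t=21: queue=[H,E,F,G] q_used=0 → run H
t=22: queue=[H,E,F,G] q_used=1 → run H
t=23: queue=[H,E,F,G] q_used=2 → run H
t=24: queue=[H,E,F,G] q_used=3 → run H
t=25: queue=[E,F,G,H] q_used=0 → run E
t=26: queue=[E,F,G,H] q_used=1 → run E
t=27: queue=[E,F,G,H] q_used=2 → run E
t=28: queue=[F,G,H] q_used=0 → run F
t=29: queue=[F,G,H] q_used=1 → run F
t=30: queue=[G,H] q_used=0 → run G
t=31: queue=[H] q_used=0 → run H
t=32: queue=[H] q_used=1 → run H
t=33: queue=[H] q_used=2 → run H
t=34: (idle)
t=35: (idle)
t=36: (idle)
t=37: (idle)
t=38: (idle)

completion order = A, B, C, E, F, G, H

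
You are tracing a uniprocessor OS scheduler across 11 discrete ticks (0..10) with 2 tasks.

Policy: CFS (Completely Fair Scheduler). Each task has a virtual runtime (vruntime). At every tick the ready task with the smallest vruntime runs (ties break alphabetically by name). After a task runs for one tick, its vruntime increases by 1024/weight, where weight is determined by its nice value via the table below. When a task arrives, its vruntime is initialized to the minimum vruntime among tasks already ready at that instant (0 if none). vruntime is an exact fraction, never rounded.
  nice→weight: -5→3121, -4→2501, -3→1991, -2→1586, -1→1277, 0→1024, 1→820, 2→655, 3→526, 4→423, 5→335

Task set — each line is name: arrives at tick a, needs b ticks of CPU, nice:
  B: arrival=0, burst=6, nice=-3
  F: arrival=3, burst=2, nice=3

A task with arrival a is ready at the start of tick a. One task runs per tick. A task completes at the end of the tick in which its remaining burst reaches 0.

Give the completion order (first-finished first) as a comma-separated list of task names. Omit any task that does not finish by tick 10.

t=0: vr[B=0] → run B
t=1: vr[B=1024/1991] → run B
t=2: vr[B=2048/1991] → run B
t=3: vr[B=3072/1991 F=3072/1991] → run B
t=4: vr[B=4096/1991 F=3072/1991] → run F
t=5: vr[B=4096/1991 F=1827328/523633] → run B
t=6: vr[B=5120/1991 F=1827328/523633] → run B
t=7: vr[F=1827328/523633] → run F
t=8: (idle)
t=9: (idle)
t=10: (idle)

completion order = B, F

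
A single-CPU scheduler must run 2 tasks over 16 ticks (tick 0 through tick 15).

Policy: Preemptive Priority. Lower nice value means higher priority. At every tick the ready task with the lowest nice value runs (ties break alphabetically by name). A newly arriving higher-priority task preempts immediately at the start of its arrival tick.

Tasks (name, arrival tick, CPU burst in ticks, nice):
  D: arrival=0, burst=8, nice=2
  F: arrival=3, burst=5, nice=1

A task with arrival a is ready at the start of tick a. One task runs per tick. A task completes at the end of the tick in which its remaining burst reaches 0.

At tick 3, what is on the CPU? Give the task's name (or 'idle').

running at tick 3 = F

t=0: ready={D} → run D
t=1: ready={D} → run D
t=2: ready={D} → run D
t=3: ready={D,F} → run F
t=4: ready={D,F} → run F
t=5: ready={D,F} → run F
t=6: ready={D,F} → run F
t=7: ready={D,F} → run F
t=8: ready={D} → run D
t=9: ready={D} → run D
t=10: ready={D} → run D
t=11: ready={D} → run D
t=12: ready={D} → run D
t=13: (idle)
t=14: (idle)
t=15: (idle)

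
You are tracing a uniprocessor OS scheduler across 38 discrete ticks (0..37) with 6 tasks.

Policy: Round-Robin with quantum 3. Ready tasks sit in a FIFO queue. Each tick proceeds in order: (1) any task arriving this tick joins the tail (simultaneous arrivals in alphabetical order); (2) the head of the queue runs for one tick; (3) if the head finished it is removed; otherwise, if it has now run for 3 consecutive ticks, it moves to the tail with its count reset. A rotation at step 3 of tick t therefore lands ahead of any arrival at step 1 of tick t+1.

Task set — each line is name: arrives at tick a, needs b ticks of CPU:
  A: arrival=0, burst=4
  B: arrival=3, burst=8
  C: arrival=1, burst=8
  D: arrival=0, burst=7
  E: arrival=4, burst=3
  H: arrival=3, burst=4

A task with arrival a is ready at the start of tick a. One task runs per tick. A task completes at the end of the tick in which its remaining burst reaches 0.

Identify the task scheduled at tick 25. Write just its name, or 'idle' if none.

t=0: queue=[A,D] q_used=0 → run A
t=1: queue=[A,D,C] q_used=1 → run A
t=2: queue=[A,D,C] q_used=2 → run A
t=3: queue=[D,C,A,B,H] q_used=0 → run D
t=4: queue=[D,C,A,B,H,E] q_used=1 → run D
t=5: queue=[D,C,A,B,H,E] q_used=2 → run D
t=6: queue=[C,A,B,H,E,D] q_used=0 → run C
t=7: queue=[C,A,B,H,E,D] q_used=1 → run C
t=8: queue=[C,A,B,H,E,D] q_used=2 → run C
t=9: queue=[A,B,H,E,D,C] q_used=0 → run A
t=10: queue=[B,H,E,D,C] q_used=0 → run B
t=11: queue=[B,H,E,D,C] q_used=1 → run B
t=12: queue=[B,H,E,D,C] q_used=2 → run B
t=13: queue=[H,E,D,C,B] q_used=0 → run H
t=14: queue=[H,E,D,C,B] q_used=1 → run H
t=15: queue=[H,E,D,C,B] q_used=2 → run H
t=16: queue=[E,D,C,B,H] q_used=0 → run E
t=17: queue=[E,D,C,B,H] q_used=1 → run E
t=18: queue=[E,D,C,B,H] q_used=2 → run E
t=19: queue=[D,C,B,H] q_used=0 → run D
t=20: queue=[D,C,B,H] q_used=1 → run D
t=21: queue=[D,C,B,H] q_used=2 → run D
t=22: queue=[C,B,H,D] q_used=0 → run C
t=23: queue=[C,B,H,D] q_used=1 → run C
t=24: queue=[C,B,H,D] q_used=2 → run C
t=25: queue=[B,H,D,C] q_used=0 → run B
t=26: queue=[B,H,D,C] q_used=1 → run B
t=27: queue=[B,H,D,C] q_used=2 → run B
t=28: queue=[H,D,C,B] q_used=0 → run H
t=29: queue=[D,C,B] q_used=0 → run D
t=30: queue=[C,B] q_used=0 → run C
t=31: queue=[C,B] q_used=1 → run C
t=32: queue=[B] q_used=0 → run B
t=33: queue=[B] q_used=1 → run B
t=34: (idle)
t=35: (idle)
t=36: (idle)
t=37: (idle)

running at tick 25 = B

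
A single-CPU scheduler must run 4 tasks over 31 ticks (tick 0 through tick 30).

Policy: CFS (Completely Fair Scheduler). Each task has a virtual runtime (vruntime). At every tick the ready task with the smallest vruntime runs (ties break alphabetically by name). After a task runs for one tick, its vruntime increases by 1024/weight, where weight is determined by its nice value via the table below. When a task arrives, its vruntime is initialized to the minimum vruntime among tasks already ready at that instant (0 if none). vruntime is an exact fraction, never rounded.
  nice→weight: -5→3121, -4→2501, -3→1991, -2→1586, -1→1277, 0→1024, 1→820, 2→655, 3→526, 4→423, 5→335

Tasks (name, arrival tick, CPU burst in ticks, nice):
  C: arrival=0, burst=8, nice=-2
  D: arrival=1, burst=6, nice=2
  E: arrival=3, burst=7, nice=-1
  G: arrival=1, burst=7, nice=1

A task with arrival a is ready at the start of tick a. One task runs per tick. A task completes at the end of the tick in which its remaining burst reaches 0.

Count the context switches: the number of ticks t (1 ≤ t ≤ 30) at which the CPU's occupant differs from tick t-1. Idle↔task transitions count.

context switches = 26

t=0: vr[C=0] → run C
t=1: vr[C=512/793 D=512/793 G=512/793] → run C
t=2: vr[C=1024/793 D=512/793 G=512/793] → run D
t=3: vr[C=1024/793 D=1147392/519415 E=512/793 G=512/793] → run E
t=4: vr[C=1024/793 D=1147392/519415 E=1465856/1012661 G=512/793] → run G
t=5: vr[C=1024/793 D=1147392/519415 E=1465856/1012661 G=307968/162565] → run C
t=6: vr[C=1536/793 D=1147392/519415 E=1465856/1012661 G=307968/162565] → run E
t=7: vr[C=1536/793 D=1147392/519415 E=2277888/1012661 G=307968/162565] → run G
t=8: vr[C=1536/793 D=1147392/519415 E=2277888/1012661 G=510976/162565] → run C
t=9: vr[C=2048/793 D=1147392/519415 E=2277888/1012661 G=510976/162565] → run D
t=10: vr[C=2048/793 D=1959424/519415 E=2277888/1012661 G=510976/162565] → run E
t=11: vr[C=2048/793 D=1959424/519415 E=3089920/1012661 G=510976/162565] → run C
t=12: vr[C=2560/793 D=1959424/519415 E=3089920/1012661 G=510976/162565] → run E
t=13: vr[C=2560/793 D=1959424/519415 E=3901952/1012661 G=510976/162565] → run G
t=14: vr[C=2560/793 D=1959424/519415 E=3901952/1012661 G=713984/162565] → run C
t=15: vr[C=3072/793 D=1959424/519415 E=3901952/1012661 G=713984/162565] → run D
t=16: vr[C=3072/793 D=2771456/519415 E=3901952/1012661 G=713984/162565] → run E
t=17: vr[C=3072/793 D=2771456/519415 E=4713984/1012661 G=713984/162565] → run C
t=18: vr[C=3584/793 D=2771456/519415 E=4713984/1012661 G=713984/162565] → run G
t=19: vr[C=3584/793 D=2771456/519415 E=4713984/1012661 G=916992/162565] → run C
t=20: vr[D=2771456/519415 E=4713984/1012661 G=916992/162565] → run E
t=21: vr[D=2771456/519415 E=5526016/1012661 G=916992/162565] → run D
t=22: vr[D=3583488/519415 E=5526016/1012661 G=916992/162565] → run E
t=23: vr[D=3583488/519415 G=916992/162565] → run G
t=24: vr[D=3583488/519415 G=224000/32513] → run G
t=25: vr[D=3583488/519415 G=1323008/162565] → run D
t=26: vr[D=879104/103883 G=1323008/162565] → run G
t=27: vr[D=879104/103883] → run D
t=28: (idle)
t=29: (idle)
t=30: (idle)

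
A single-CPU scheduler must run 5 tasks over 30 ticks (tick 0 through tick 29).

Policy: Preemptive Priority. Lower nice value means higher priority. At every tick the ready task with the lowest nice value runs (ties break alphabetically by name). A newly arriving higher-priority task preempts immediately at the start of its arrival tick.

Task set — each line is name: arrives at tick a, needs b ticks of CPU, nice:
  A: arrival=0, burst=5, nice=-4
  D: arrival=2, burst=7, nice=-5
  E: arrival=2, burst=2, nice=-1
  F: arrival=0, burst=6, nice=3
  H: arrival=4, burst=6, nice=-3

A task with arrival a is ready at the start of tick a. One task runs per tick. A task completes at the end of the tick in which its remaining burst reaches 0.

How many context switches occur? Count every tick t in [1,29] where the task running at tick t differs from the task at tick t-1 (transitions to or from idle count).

context switches = 6

t=0: ready={A,F} → run A
t=1: ready={A,F} → run A
t=2: ready={A,D,E,F} → run D
t=3: ready={A,D,E,F} → run D
t=4: ready={A,D,E,F,H} → run D
t=5: ready={A,D,E,F,H} → run D
t=6: ready={A,D,E,F,H} → run D
t=7: ready={A,D,E,F,H} → run D
t=8: ready={A,D,E,F,H} → run D
t=9: ready={A,E,F,H} → run A
t=10: ready={A,E,F,H} → run A
t=11: ready={A,E,F,H} → run A
t=12: ready={E,F,H} → run H
t=13: ready={E,F,H} → run H
t=14: ready={E,F,H} → run H
t=15: ready={E,F,H} → run H
t=16: ready={E,F,H} → run H
t=17: ready={E,F,H} → run H
t=18: ready={E,F} → run E
t=19: ready={E,F} → run E
t=20: ready={F} → run F
t=21: ready={F} → run F
t=22: ready={F} → run F
t=23: ready={F} → run F
t=24: ready={F} → run F
t=25: ready={F} → run F
t=26: (idle)
t=27: (idle)
t=28: (idle)
t=29: (idle)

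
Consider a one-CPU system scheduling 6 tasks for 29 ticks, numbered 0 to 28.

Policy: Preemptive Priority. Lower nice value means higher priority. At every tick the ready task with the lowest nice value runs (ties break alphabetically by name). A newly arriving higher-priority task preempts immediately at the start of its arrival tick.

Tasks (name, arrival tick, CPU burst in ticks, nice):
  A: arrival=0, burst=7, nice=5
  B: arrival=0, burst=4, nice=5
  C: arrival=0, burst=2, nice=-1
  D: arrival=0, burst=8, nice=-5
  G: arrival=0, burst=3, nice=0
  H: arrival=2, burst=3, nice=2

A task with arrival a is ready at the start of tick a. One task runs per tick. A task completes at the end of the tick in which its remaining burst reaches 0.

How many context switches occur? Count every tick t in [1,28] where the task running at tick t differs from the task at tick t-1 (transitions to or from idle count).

context switches = 6

t=0: ready={A,B,C,D,G} → run D
t=1: ready={A,B,C,D,G} → run D
t=2: ready={A,B,C,D,G,H} → run D
t=3: ready={A,B,C,D,G,H} → run D
t=4: ready={A,B,C,D,G,H} → run D
t=5: ready={A,B,C,D,G,H} → run D
t=6: ready={A,B,C,D,G,H} → run D
t=7: ready={A,B,C,D,G,H} → run D
t=8: ready={A,B,C,G,H} → run C
t=9: ready={A,B,C,G,H} → run C
t=10: ready={A,B,G,H} → run G
t=11: ready={A,B,G,H} → run G
t=12: ready={A,B,G,H} → run G
t=13: ready={A,B,H} → run H
t=14: ready={A,B,H} → run H
t=15: ready={A,B,H} → run H
t=16: ready={A,B} → run A
t=17: ready={A,B} → run A
t=18: ready={A,B} → run A
t=19: ready={A,B} → run A
t=20: ready={A,B} → run A
t=21: ready={A,B} → run A
t=22: ready={A,B} → run A
t=23: ready={B} → run B
t=24: ready={B} → run B
t=25: ready={B} → run B
t=26: ready={B} → run B
t=27: (idle)
t=28: (idle)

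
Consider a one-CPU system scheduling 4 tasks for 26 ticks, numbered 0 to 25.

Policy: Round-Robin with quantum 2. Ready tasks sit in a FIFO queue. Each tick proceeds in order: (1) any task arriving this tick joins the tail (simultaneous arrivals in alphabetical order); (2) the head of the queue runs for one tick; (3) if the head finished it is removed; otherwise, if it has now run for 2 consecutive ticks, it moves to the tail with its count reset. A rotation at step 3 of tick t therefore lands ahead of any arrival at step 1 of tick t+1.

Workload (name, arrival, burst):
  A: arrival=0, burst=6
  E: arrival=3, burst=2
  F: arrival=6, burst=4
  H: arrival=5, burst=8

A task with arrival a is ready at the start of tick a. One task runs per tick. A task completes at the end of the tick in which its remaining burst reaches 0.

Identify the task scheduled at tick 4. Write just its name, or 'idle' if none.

running at tick 4 = E

t=0: queue=[A] q_used=0 → run A
t=1: queue=[A] q_used=1 → run A
t=2: queue=[A] q_used=0 → run A
t=3: queue=[A,E] q_used=1 → run A
t=4: queue=[E,A] q_used=0 → run E
t=5: queue=[E,A,H] q_used=1 → run E
t=6: queue=[A,H,F] q_used=0 → run A
t=7: queue=[A,H,F] q_used=1 → run A
t=8: queue=[H,F] q_used=0 → run H
t=9: queue=[H,F] q_used=1 → run H
t=10: queue=[F,H] q_used=0 → run F
t=11: queue=[F,H] q_used=1 → run F
t=12: queue=[H,F] q_used=0 → run H
t=13: queue=[H,F] q_used=1 → run H
t=14: queue=[F,H] q_used=0 → run F
t=15: queue=[F,H] q_used=1 → run F
t=16: queue=[H] q_used=0 → run H
t=17: queue=[H] q_used=1 → run H
t=18: queue=[H] q_used=0 → run H
t=19: queue=[H] q_used=1 → run H
t=20: (idle)
t=21: (idle)
t=22: (idle)
t=23: (idle)
t=24: (idle)
t=25: (idle)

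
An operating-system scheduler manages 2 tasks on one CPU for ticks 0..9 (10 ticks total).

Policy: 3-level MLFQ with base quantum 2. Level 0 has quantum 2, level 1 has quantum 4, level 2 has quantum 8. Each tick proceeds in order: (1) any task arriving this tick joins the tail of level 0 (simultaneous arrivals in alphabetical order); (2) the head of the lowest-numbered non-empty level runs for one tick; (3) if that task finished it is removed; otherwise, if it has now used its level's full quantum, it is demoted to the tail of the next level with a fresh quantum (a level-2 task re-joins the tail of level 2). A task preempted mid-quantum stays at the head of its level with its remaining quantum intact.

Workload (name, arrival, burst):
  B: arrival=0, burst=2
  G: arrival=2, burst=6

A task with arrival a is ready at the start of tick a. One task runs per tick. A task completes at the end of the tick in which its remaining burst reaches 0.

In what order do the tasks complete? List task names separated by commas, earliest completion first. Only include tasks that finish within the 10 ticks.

completion order = B, G

t=0: L0/L1/L2 = B/-/- → run B
t=1: L0/L1/L2 = B/-/- → run B
t=2: L0/L1/L2 = G/-/- → run G
t=3: L0/L1/L2 = G/-/- → run G
t=4: L0/L1/L2 = -/G/- → run G
t=5: L0/L1/L2 = -/G/- → run G
t=6: L0/L1/L2 = -/G/- → run G
t=7: L0/L1/L2 = -/G/- → run G
t=8: (idle)
t=9: (idle)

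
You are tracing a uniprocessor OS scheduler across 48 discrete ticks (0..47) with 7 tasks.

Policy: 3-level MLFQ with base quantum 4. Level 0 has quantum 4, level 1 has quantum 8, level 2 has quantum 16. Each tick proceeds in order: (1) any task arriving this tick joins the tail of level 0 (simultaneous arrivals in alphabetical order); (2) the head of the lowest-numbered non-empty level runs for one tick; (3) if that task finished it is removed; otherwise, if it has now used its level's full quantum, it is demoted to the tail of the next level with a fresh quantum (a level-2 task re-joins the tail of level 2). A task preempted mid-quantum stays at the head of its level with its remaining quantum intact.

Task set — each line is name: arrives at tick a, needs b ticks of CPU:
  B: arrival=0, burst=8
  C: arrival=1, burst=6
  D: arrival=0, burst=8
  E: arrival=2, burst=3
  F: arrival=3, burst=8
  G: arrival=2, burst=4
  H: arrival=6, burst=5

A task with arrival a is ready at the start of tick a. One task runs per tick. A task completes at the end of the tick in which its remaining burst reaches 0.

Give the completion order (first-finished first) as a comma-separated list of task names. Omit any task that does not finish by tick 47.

t=0: L0/L1/L2 = BD/-/- → run B
t=1: L0/L1/L2 = BDC/-/- → run B
t=2: L0/L1/L2 = BDCEG/-/- → run B
t=3: L0/L1/L2 = BDCEGF/-/- → run B
t=4: L0/L1/L2 = DCEGF/B/- → run D
t=5: L0/L1/L2 = DCEGF/B/- → run D
t=6: L0/L1/L2 = DCEGFH/B/- → run D
t=7: L0/L1/L2 = DCEGFH/B/- → run D
t=8: L0/L1/L2 = CEGFH/BD/- → run C
t=9: L0/L1/L2 = CEGFH/BD/- → run C
t=10: L0/L1/L2 = CEGFH/BD/- → run C
t=11: L0/L1/L2 = CEGFH/BD/- → run C
t=12: L0/L1/L2 = EGFH/BDC/- → run E
t=13: L0/L1/L2 = EGFH/BDC/- → run E
t=14: L0/L1/L2 = EGFH/BDC/- → run E
t=15: L0/L1/L2 = GFH/BDC/- → run G
t=16: L0/L1/L2 = GFH/BDC/- → run G
t=17: L0/L1/L2 = GFH/BDC/- → run G
t=18: L0/L1/L2 = GFH/BDC/- → run G
t=19: L0/L1/L2 = FH/BDC/- → run F
t=20: L0/L1/L2 = FH/BDC/- → run F
t=21: L0/L1/L2 = FH/BDC/- → run F
t=22: L0/L1/L2 = FH/BDC/- → run F
t=23: L0/L1/L2 = H/BDCF/- → run H
t=24: L0/L1/L2 = H/BDCF/- → run H
t=25: L0/L1/L2 = H/BDCF/- → run H
t=26: L0/L1/L2 = H/BDCF/- → run H
t=27: L0/L1/L2 = -/BDCFH/- → run B
t=28: L0/L1/L2 = -/BDCFH/- → run B
t=29: L0/L1/L2 = -/BDCFH/- → run B
t=30: L0/L1/L2 = -/BDCFH/- → run B
t=31: L0/L1/L2 = -/DCFH/- → run D
t=32: L0/L1/L2 = -/DCFH/- → run D
t=33: L0/L1/L2 = -/DCFH/- → run D
t=34: L0/L1/L2 = -/DCFH/- → run D
t=35: L0/L1/L2 = -/CFH/- → run C
t=36: L0/L1/L2 = -/CFH/- → run C
t=37: L0/L1/L2 = -/FH/- → run F
t=38: L0/L1/L2 = -/FH/- → run F
t=39: L0/L1/L2 = -/FH/- → run F
t=40: L0/L1/L2 = -/FH/- → run F
t=41: L0/L1/L2 = -/H/- → run H
t=42: (idle)
t=43: (idle)
t=44: (idle)
t=45: (idle)
t=46: (idle)
t=47: (idle)

completion order = E, G, B, D, C, F, H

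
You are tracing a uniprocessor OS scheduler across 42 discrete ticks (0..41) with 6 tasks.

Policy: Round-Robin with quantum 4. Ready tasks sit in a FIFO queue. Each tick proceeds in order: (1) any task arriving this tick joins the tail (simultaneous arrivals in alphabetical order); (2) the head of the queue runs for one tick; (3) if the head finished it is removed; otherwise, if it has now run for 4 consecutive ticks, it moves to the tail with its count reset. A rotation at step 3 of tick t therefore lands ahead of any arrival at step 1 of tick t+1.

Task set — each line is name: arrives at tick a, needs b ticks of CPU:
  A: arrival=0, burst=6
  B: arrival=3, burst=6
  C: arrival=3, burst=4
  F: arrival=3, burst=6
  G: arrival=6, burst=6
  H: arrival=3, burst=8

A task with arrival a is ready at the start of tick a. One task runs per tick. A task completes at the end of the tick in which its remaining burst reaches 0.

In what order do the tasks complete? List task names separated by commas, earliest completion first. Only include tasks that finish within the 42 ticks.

t=0: queue=[A] q_used=0 → run A
t=1: queue=[A] q_used=1 → run A
t=2: queue=[A] q_used=2 → run A
t=3: queue=[A,B,C,F,H] q_used=3 → run A
t=4: queue=[B,C,F,H,A] q_used=0 → run B
t=5: queue=[B,C,F,H,A] q_used=1 → run B
t=6: queue=[B,C,F,H,A,G] q_used=2 → run B
t=7: queue=[B,C,F,H,A,G] q_used=3 → run B
t=8: queue=[C,F,H,A,G,B] q_used=0 → run C
t=9: queue=[C,F,H,A,G,B] q_used=1 → run C
t=10: queue=[C,F,H,A,G,B] q_used=2 → run C
t=11: queue=[C,F,H,A,G,B] q_used=3 → run C
t=12: queue=[F,H,A,G,B] q_used=0 → run F
t=13: queue=[F,H,A,G,B] q_used=1 → run F
t=14: queue=[F,H,A,G,B] q_used=2 → run F
t=15: queue=[F,H,A,G,B] q_used=3 → run F
t=16: queue=[H,A,G,B,F] q_used=0 → run H
t=17: queue=[H,A,G,B,F] q_used=1 → run H
t=18: queue=[H,A,G,B,F] q_used=2 → run H
t=19: queue=[H,A,G,B,F] q_used=3 → run H
t=20: queue=[A,G,B,F,H] q_used=0 → run A
t=21: queue=[A,G,B,F,H] q_used=1 → run A
t=22: queue=[G,B,F,H] q_used=0 → run G
t=23: queue=[G,B,F,H] q_used=1 → run G
t=24: queue=[G,B,F,H] q_used=2 → run G
t=25: queue=[G,B,F,H] q_used=3 → run G
t=26: queue=[B,F,H,G] q_used=0 → run B
t=27: queue=[B,F,H,G] q_used=1 → run B
t=28: queue=[F,H,G] q_used=0 → run F
t=29: queue=[F,H,G] q_used=1 → run F
t=30: queue=[H,G] q_used=0 → run H
t=31: queue=[H,G] q_used=1 → run H
t=32: queue=[H,G] q_used=2 → run H
t=33: queue=[H,G] q_used=3 → run H
t=34: queue=[G] q_used=0 → run G
t=35: queue=[G] q_used=1 → run G
t=36: (idle)
t=37: (idle)
t=38: (idle)
t=39: (idle)
t=40: (idle)
t=41: (idle)

completion order = C, A, B, F, H, G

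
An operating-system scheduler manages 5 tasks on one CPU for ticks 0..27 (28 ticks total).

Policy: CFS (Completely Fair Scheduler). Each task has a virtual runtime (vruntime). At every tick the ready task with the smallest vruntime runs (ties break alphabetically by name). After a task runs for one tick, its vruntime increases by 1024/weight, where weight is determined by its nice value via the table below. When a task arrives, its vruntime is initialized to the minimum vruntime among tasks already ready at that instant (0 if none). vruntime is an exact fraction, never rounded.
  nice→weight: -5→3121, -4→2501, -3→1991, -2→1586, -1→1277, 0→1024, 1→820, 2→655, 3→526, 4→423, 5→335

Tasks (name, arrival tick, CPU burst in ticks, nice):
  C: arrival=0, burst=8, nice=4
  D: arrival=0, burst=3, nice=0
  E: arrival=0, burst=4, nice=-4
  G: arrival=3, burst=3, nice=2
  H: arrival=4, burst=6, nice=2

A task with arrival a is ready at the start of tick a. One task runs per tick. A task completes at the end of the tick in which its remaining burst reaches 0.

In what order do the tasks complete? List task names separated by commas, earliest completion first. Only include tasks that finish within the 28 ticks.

completion order = E, D, G, H, C

t=0: vr[C=0 D=0 E=0] → run C
t=1: vr[C=1024/423 D=0 E=0] → run D
t=2: vr[C=1024/423 D=1 E=0] → run E
t=3: vr[C=1024/423 D=1 E=1024/2501 G=1024/2501] → run E
t=4: vr[C=1024/423 D=1 E=2048/2501 G=1024/2501 H=1024/2501] → run G
t=5: vr[C=1024/423 D=1 E=2048/2501 G=3231744/1638155 H=1024/2501] → run H
t=6: vr[C=1024/423 D=1 E=2048/2501 G=3231744/1638155 H=3231744/1638155] → run E
t=7: vr[C=1024/423 D=1 E=3072/2501 G=3231744/1638155 H=3231744/1638155] → run D
t=8: vr[C=1024/423 D=2 E=3072/2501 G=3231744/1638155 H=3231744/1638155] → run E
t=9: vr[C=1024/423 D=2 G=3231744/1638155 H=3231744/1638155] → run G
t=10: vr[C=1024/423 D=2 G=5792768/1638155 H=3231744/1638155] → run H
t=11: vr[C=1024/423 D=2 G=5792768/1638155 H=5792768/1638155] → run D
t=12: vr[C=1024/423 G=5792768/1638155 H=5792768/1638155] → run C
t=13: vr[C=2048/423 G=5792768/1638155 H=5792768/1638155] → run G
t=14: vr[C=2048/423 H=5792768/1638155] → run H
t=15: vr[C=2048/423 H=8353792/1638155] → run C
t=16: vr[C=1024/141 H=8353792/1638155] → run H
t=17: vr[C=1024/141 H=10914816/1638155] → run H
t=18: vr[C=1024/141 H=2695168/327631] → run C
t=19: vr[C=4096/423 H=2695168/327631] → run H
t=20: vr[C=4096/423] → run C
t=21: vr[C=5120/423] → run C
t=22: vr[C=2048/141] → run C
t=23: vr[C=7168/423] → run C
t=24: (idle)
t=25: (idle)
t=26: (idle)
t=27: (idle)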